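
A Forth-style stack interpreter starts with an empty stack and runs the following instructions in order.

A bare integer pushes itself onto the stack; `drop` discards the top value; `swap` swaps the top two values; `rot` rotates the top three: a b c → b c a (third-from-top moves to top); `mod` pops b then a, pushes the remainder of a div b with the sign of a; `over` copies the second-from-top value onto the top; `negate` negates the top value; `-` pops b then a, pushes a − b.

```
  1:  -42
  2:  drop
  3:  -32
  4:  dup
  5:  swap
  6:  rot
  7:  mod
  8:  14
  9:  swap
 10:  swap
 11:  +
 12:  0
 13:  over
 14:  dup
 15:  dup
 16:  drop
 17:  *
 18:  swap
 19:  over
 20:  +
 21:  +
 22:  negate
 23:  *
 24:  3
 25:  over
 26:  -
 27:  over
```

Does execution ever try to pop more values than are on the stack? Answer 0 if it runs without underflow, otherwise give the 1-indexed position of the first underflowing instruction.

-42   -42
drop  (empty)
-32   -32
dup   -32 -32
swap  -32 -32
rot  — needs 3 operands, stack has 2 → underflow

6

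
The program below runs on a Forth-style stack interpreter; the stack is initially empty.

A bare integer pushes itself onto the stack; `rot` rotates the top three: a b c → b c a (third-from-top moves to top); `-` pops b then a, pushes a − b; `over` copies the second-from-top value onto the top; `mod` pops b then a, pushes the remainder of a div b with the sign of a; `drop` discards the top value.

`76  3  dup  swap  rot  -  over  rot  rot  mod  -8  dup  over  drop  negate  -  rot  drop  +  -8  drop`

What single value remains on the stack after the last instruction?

-13

76     → 76
3      → 76 3
dup    → 76 3 3
swap   → 76 3 3
rot    → 3 3 76
-      → 3 -73
over   → 3 -73 3
rot    → -73 3 3
rot    → 3 3 -73
mod    → 3 3
-8     → 3 3 -8
dup    → 3 3 -8 -8
over   → 3 3 -8 -8 -8
drop   → 3 3 -8 -8
negate → 3 3 -8 8
-      → 3 3 -16
rot    → 3 -16 3
drop   → 3 -16
+      → -13
-8     → -13 -8
drop   → -13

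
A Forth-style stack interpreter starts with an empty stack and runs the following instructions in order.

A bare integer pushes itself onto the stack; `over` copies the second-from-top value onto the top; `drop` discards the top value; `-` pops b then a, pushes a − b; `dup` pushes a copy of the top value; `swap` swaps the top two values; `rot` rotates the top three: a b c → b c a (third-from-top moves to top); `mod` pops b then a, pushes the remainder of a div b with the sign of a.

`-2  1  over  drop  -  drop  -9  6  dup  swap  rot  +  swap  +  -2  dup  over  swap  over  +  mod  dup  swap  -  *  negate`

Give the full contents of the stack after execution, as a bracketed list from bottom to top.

[3, 0]

-2     -> -2
1      -> -2 1
over   -> -2 1 -2
drop   -> -2 1
-      -> -3
drop   -> (empty)
-9     -> -9
6      -> -9 6
dup    -> -9 6 6
swap   -> -9 6 6
rot    -> 6 6 -9
+      -> 6 -3
swap   -> -3 6
+      -> 3
-2     -> 3 -2
dup    -> 3 -2 -2
over   -> 3 -2 -2 -2
swap   -> 3 -2 -2 -2
over   -> 3 -2 -2 -2 -2
+      -> 3 -2 -2 -4
mod    -> 3 -2 -2
dup    -> 3 -2 -2 -2
swap   -> 3 -2 -2 -2
-      -> 3 -2 0
*      -> 3 0
negate -> 3 0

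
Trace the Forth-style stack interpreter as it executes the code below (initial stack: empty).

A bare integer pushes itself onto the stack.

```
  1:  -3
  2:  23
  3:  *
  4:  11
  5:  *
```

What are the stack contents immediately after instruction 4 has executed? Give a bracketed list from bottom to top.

[-69, 11]

-3  -3
23  -3 23
*   -69
11  -69 11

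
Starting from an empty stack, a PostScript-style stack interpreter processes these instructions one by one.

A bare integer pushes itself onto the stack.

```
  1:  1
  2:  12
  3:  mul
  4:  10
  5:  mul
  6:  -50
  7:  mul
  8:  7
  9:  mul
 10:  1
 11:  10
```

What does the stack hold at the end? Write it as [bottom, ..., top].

1    1
12   1 12
mul  12
10   12 10
mul  120
-50  120 -50
mul  -6000
7    -6000 7
mul  -42000
1    -42000 1
10   -42000 1 10

[-42000, 1, 10]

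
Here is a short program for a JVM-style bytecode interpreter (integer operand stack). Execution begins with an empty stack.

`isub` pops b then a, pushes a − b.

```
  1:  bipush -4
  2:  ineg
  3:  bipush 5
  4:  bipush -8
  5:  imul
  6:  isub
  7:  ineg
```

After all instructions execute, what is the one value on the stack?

bipush -4 → -4
ineg      → 4
bipush 5  → 4 5
bipush -8 → 4 5 -8
imul      → 4 -40
isub      → 44
ineg      → -44

-44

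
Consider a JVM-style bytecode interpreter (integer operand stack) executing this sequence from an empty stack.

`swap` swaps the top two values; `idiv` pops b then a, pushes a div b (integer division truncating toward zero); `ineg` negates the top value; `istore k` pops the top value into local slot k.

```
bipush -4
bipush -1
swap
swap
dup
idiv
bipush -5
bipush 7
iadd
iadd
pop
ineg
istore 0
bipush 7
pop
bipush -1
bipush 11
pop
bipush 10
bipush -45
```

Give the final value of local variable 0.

bipush -4  → [-4]
bipush -1  → [-4, -1]
swap       → [-1, -4]
swap       → [-4, -1]
dup        → [-4, -1, -1]
idiv       → [-4, 1]
bipush -5  → [-4, 1, -5]
bipush 7   → [-4, 1, -5, 7]
iadd       → [-4, 1, 2]
iadd       → [-4, 3]
pop        → [-4]
ineg       → [4]
istore 0   → []
bipush 7   → [7]
pop        → []
bipush -1  → [-1]
bipush 11  → [-1, 11]
pop        → [-1]
bipush 10  → [-1, 10]
bipush -45 → [-1, 10, -45]

4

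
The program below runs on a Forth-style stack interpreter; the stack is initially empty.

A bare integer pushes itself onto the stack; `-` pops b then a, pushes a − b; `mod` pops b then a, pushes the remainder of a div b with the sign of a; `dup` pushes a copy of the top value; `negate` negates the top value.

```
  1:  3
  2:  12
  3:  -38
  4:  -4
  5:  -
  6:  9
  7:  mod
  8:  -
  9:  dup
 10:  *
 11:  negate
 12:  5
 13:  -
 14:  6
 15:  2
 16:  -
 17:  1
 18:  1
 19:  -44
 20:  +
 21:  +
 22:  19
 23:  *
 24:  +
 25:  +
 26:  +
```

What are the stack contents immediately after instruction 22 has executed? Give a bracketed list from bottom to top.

[3, -366, 4, -42, 19]

3      : 3
12     : 3 12
-38    : 3 12 -38
-4     : 3 12 -38 -4
-      : 3 12 -34
9      : 3 12 -34 9
mod    : 3 12 -7
-      : 3 19
dup    : 3 19 19
*      : 3 361
negate : 3 -361
5      : 3 -361 5
-      : 3 -366
6      : 3 -366 6
2      : 3 -366 6 2
-      : 3 -366 4
1      : 3 -366 4 1
1      : 3 -366 4 1 1
-44    : 3 -366 4 1 1 -44
+      : 3 -366 4 1 -43
+      : 3 -366 4 -42
19     : 3 -366 4 -42 19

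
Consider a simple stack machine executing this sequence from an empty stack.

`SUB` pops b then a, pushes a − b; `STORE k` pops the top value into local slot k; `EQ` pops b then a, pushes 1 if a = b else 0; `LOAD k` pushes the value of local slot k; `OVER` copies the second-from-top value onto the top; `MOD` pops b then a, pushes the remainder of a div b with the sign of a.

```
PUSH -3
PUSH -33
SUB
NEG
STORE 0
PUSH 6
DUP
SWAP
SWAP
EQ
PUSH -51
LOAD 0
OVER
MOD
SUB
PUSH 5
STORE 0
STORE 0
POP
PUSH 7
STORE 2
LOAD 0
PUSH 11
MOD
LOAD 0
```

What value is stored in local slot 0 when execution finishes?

PUSH -3   [-3]
PUSH -33  [-3, -33]
SUB       [30]
NEG       [-30]
STORE 0   []
PUSH 6    [6]
DUP       [6, 6]
SWAP      [6, 6]
SWAP      [6, 6]
EQ        [1]
PUSH -51  [1, -51]
LOAD 0    [1, -51, -30]
OVER      [1, -51, -30, -51]
MOD       [1, -51, -30]
SUB       [1, -21]
PUSH 5    [1, -21, 5]
STORE 0   [1, -21]
STORE 0   [1]
POP       []
PUSH 7    [7]
STORE 2   []
LOAD 0    [-21]
PUSH 11   [-21, 11]
MOD       [-10]
LOAD 0    [-10, -21]

-21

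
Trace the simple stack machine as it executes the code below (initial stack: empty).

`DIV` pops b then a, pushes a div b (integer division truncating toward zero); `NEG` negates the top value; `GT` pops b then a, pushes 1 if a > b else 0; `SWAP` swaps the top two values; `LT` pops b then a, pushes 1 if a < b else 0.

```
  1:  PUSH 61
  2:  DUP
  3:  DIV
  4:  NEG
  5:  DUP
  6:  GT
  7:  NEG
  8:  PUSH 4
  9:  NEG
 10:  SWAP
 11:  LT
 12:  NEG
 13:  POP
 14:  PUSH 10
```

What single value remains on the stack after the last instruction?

PUSH 61  [61]
DUP      [61, 61]
DIV      [1]
NEG      [-1]
DUP      [-1, -1]
GT       [0]
NEG      [0]
PUSH 4   [0, 4]
NEG      [0, -4]
SWAP     [-4, 0]
LT       [1]
NEG      [-1]
POP      []
PUSH 10  [10]

10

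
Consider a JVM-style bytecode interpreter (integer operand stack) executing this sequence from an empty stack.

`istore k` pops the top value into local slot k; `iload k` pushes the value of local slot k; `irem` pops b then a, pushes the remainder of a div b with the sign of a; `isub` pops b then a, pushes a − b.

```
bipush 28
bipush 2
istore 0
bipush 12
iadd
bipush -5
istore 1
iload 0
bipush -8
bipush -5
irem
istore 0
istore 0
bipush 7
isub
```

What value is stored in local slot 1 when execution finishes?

bipush 28 → 28
bipush 2  → 28 2
istore 0  → 28
bipush 12 → 28 12
iadd      → 40
bipush -5 → 40 -5
istore 1  → 40
iload 0   → 40 2
bipush -8 → 40 2 -8
bipush -5 → 40 2 -8 -5
irem      → 40 2 -3
istore 0  → 40 2
istore 0  → 40
bipush 7  → 40 7
isub      → 33

-5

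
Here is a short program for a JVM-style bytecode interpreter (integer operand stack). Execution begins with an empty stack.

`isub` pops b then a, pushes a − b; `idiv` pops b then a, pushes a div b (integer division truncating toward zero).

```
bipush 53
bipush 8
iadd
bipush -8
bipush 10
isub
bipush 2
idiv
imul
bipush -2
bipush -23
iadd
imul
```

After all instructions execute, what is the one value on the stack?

13725

bipush 53  -> [53]
bipush 8   -> [53, 8]
iadd       -> [61]
bipush -8  -> [61, -8]
bipush 10  -> [61, -8, 10]
isub       -> [61, -18]
bipush 2   -> [61, -18, 2]
idiv       -> [61, -9]
imul       -> [-549]
bipush -2  -> [-549, -2]
bipush -23 -> [-549, -2, -23]
iadd       -> [-549, -25]
imul       -> [13725]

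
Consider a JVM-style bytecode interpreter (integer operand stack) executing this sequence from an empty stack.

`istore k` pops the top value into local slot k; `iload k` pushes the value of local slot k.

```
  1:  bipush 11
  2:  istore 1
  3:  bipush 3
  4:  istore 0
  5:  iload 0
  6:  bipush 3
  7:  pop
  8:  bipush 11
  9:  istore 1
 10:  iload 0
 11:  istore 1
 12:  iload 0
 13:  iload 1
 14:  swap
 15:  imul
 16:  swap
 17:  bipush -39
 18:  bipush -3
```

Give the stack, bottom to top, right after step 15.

bipush 11 -> [11]
istore 1  -> []
bipush 3  -> [3]
istore 0  -> []
iload 0   -> [3]
bipush 3  -> [3, 3]
pop       -> [3]
bipush 11 -> [3, 11]
istore 1  -> [3]
iload 0   -> [3, 3]
istore 1  -> [3]
iload 0   -> [3, 3]
iload 1   -> [3, 3, 3]
swap      -> [3, 3, 3]
imul      -> [3, 9]

[3, 9]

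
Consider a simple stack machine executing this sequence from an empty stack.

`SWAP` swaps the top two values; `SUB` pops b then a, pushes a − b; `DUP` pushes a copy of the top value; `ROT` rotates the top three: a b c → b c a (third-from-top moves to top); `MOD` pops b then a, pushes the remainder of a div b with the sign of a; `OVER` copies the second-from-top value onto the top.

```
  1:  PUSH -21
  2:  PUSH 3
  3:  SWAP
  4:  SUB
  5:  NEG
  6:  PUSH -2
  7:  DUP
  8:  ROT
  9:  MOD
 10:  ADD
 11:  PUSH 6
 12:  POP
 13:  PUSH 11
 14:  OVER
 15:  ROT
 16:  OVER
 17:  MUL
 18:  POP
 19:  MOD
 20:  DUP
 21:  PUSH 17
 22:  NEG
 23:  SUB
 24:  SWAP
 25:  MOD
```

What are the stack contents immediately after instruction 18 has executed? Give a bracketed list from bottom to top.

PUSH -21  -21
PUSH 3    -21 3
SWAP      3 -21
SUB       24
NEG       -24
PUSH -2   -24 -2
DUP       -24 -2 -2
ROT       -2 -2 -24
MOD       -2 -2
ADD       -4
PUSH 6    -4 6
POP       -4
PUSH 11   -4 11
OVER      -4 11 -4
ROT       11 -4 -4
OVER      11 -4 -4 -4
MUL       11 -4 16
POP       11 -4

[11, -4]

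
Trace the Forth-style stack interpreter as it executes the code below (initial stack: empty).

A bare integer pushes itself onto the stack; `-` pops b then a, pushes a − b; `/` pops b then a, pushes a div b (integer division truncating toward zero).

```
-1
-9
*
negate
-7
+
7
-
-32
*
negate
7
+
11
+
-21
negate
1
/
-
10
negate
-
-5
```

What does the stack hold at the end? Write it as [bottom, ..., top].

[-729, -5]

-1      -1
-9      -1 -9
*       9
negate  -9
-7      -9 -7
+       -16
7       -16 7
-       -23
-32     -23 -32
*       736
negate  -736
7       -736 7
+       -729
11      -729 11
+       -718
-21     -718 -21
negate  -718 21
1       -718 21 1
/       -718 21
-       -739
10      -739 10
negate  -739 -10
-       -729
-5      -729 -5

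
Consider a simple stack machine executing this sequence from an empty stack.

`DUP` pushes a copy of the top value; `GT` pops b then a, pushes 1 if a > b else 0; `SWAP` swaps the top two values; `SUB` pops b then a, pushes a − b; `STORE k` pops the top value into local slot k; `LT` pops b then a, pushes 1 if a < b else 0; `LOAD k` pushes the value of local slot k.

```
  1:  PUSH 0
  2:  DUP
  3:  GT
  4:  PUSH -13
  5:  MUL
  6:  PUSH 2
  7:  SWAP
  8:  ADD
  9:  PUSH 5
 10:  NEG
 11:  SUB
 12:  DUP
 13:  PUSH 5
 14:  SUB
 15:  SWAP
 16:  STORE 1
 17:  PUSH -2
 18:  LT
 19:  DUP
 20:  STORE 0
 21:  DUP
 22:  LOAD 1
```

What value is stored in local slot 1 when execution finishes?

7

PUSH 0   : [0]
DUP      : [0, 0]
GT       : [0]
PUSH -13 : [0, -13]
MUL      : [0]
PUSH 2   : [0, 2]
SWAP     : [2, 0]
ADD      : [2]
PUSH 5   : [2, 5]
NEG      : [2, -5]
SUB      : [7]
DUP      : [7, 7]
PUSH 5   : [7, 7, 5]
SUB      : [7, 2]
SWAP     : [2, 7]
STORE 1  : [2]
PUSH -2  : [2, -2]
LT       : [0]
DUP      : [0, 0]
STORE 0  : [0]
DUP      : [0, 0]
LOAD 1   : [0, 0, 7]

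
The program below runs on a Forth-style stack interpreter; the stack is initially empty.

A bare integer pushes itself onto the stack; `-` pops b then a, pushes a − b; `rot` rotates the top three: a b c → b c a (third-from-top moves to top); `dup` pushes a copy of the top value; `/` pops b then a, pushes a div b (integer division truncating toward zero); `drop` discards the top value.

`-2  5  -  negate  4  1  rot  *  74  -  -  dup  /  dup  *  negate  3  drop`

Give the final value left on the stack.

-2     : -2
5      : -2 5
-      : -7
negate : 7
4      : 7 4
1      : 7 4 1
rot    : 4 1 7
*      : 4 7
74     : 4 7 74
-      : 4 -67
-      : 71
dup    : 71 71
/      : 1
dup    : 1 1
*      : 1
negate : -1
3      : -1 3
drop   : -1

-1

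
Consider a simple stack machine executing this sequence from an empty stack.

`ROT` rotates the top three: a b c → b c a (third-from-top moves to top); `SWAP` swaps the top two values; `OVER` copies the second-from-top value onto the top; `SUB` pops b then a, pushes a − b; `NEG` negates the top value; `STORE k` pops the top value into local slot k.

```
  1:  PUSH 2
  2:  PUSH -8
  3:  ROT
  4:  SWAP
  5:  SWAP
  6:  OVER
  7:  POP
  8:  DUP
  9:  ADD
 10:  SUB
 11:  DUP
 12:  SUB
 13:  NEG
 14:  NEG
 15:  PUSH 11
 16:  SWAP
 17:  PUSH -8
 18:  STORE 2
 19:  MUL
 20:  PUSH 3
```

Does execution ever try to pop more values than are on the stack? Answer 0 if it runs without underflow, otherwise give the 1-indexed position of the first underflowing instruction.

PUSH 2  → [2]
PUSH -8 → [2, -8]
ROT  — needs 3 operands, stack has 2 → underflow

3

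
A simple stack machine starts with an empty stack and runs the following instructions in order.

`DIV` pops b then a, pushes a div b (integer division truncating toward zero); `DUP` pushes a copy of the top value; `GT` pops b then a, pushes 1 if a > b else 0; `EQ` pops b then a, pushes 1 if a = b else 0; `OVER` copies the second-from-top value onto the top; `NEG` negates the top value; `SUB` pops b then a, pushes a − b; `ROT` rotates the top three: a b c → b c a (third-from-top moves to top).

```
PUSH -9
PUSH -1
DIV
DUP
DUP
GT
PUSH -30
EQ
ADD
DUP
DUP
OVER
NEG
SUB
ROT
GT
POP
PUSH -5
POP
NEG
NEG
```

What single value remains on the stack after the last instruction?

9

PUSH -9  -> -9
PUSH -1  -> -9 -1
DIV      -> 9
DUP      -> 9 9
DUP      -> 9 9 9
GT       -> 9 0
PUSH -30 -> 9 0 -30
EQ       -> 9 0
ADD      -> 9
DUP      -> 9 9
DUP      -> 9 9 9
OVER     -> 9 9 9 9
NEG      -> 9 9 9 -9
SUB      -> 9 9 18
ROT      -> 9 18 9
GT       -> 9 1
POP      -> 9
PUSH -5  -> 9 -5
POP      -> 9
NEG      -> -9
NEG      -> 9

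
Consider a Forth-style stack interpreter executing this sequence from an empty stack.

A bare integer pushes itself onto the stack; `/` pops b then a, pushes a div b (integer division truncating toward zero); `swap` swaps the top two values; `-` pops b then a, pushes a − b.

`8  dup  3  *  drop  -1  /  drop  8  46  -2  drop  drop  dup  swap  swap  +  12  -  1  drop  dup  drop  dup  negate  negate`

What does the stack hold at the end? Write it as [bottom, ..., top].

[4, 4]

8      → [8]
dup    → [8, 8]
3      → [8, 8, 3]
*      → [8, 24]
drop   → [8]
-1     → [8, -1]
/      → [-8]
drop   → []
8      → [8]
46     → [8, 46]
-2     → [8, 46, -2]
drop   → [8, 46]
drop   → [8]
dup    → [8, 8]
swap   → [8, 8]
swap   → [8, 8]
+      → [16]
12     → [16, 12]
-      → [4]
1      → [4, 1]
drop   → [4]
dup    → [4, 4]
drop   → [4]
dup    → [4, 4]
negate → [4, -4]
negate → [4, 4]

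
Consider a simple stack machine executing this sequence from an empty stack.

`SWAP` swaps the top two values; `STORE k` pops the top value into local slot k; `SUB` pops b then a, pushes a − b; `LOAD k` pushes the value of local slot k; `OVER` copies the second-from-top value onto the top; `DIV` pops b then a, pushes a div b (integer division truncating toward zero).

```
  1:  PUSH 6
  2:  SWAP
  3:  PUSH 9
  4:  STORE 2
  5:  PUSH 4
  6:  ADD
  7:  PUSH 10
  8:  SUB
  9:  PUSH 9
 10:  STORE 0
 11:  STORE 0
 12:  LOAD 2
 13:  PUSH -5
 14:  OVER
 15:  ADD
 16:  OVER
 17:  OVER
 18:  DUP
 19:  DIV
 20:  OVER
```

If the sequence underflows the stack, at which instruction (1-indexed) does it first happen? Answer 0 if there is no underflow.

2

PUSH 6 → [6]
SWAP  — needs 2 operands, stack has 1 → underflow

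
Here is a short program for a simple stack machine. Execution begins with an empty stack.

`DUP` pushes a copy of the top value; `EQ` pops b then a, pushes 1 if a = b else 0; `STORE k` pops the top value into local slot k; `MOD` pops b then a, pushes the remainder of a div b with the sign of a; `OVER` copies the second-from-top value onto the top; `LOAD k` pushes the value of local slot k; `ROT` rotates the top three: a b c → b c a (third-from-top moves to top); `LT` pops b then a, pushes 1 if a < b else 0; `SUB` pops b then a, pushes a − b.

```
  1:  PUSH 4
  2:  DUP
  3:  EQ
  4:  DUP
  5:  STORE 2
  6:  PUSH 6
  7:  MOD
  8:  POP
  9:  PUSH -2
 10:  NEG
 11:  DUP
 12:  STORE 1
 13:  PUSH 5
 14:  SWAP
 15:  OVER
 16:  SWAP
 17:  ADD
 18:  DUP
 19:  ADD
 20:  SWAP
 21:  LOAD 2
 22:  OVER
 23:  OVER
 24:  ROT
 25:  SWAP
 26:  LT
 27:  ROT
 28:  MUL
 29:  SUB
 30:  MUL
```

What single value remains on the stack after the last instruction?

PUSH 4  -> 4
DUP     -> 4 4
EQ      -> 1
DUP     -> 1 1
STORE 2 -> 1
PUSH 6  -> 1 6
MOD     -> 1
POP     -> (empty)
PUSH -2 -> -2
NEG     -> 2
DUP     -> 2 2
STORE 1 -> 2
PUSH 5  -> 2 5
SWAP    -> 5 2
OVER    -> 5 2 5
SWAP    -> 5 5 2
ADD     -> 5 7
DUP     -> 5 7 7
ADD     -> 5 14
SWAP    -> 14 5
LOAD 2  -> 14 5 1
OVER    -> 14 5 1 5
OVER    -> 14 5 1 5 1
ROT     -> 14 5 5 1 1
SWAP    -> 14 5 5 1 1
LT      -> 14 5 5 0
ROT     -> 14 5 0 5
MUL     -> 14 5 0
SUB     -> 14 5
MUL     -> 70

70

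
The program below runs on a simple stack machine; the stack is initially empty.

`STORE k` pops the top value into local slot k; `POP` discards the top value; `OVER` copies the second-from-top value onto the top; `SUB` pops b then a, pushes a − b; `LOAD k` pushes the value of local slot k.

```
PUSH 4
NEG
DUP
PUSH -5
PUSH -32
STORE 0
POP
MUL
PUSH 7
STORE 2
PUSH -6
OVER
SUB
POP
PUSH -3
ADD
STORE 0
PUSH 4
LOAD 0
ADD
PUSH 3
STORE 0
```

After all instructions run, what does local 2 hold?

7

PUSH 4    [4]
NEG       [-4]
DUP       [-4, -4]
PUSH -5   [-4, -4, -5]
PUSH -32  [-4, -4, -5, -32]
STORE 0   [-4, -4, -5]
POP       [-4, -4]
MUL       [16]
PUSH 7    [16, 7]
STORE 2   [16]
PUSH -6   [16, -6]
OVER      [16, -6, 16]
SUB       [16, -22]
POP       [16]
PUSH -3   [16, -3]
ADD       [13]
STORE 0   []
PUSH 4    [4]
LOAD 0    [4, 13]
ADD       [17]
PUSH 3    [17, 3]
STORE 0   [17]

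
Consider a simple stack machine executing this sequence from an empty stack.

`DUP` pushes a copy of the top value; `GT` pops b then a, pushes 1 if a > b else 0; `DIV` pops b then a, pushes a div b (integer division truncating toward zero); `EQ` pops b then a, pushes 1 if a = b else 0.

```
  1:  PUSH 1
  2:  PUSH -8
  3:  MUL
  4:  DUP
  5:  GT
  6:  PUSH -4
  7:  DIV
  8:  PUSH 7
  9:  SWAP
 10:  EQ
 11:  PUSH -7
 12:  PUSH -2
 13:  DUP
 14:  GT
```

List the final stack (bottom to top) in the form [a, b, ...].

[0, -7, 0]

PUSH 1  : 1
PUSH -8 : 1 -8
MUL     : -8
DUP     : -8 -8
GT      : 0
PUSH -4 : 0 -4
DIV     : 0
PUSH 7  : 0 7
SWAP    : 7 0
EQ      : 0
PUSH -7 : 0 -7
PUSH -2 : 0 -7 -2
DUP     : 0 -7 -2 -2
GT      : 0 -7 0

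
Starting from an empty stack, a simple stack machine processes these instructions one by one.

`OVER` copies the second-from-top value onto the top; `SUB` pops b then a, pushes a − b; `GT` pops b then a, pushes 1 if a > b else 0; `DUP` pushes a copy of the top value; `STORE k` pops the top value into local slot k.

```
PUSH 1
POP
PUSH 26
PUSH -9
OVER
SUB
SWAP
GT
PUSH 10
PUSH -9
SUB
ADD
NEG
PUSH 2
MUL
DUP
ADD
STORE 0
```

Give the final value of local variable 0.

-76

PUSH 1   [1]
POP      []
PUSH 26  [26]
PUSH -9  [26, -9]
OVER     [26, -9, 26]
SUB      [26, -35]
SWAP     [-35, 26]
GT       [0]
PUSH 10  [0, 10]
PUSH -9  [0, 10, -9]
SUB      [0, 19]
ADD      [19]
NEG      [-19]
PUSH 2   [-19, 2]
MUL      [-38]
DUP      [-38, -38]
ADD      [-76]
STORE 0  []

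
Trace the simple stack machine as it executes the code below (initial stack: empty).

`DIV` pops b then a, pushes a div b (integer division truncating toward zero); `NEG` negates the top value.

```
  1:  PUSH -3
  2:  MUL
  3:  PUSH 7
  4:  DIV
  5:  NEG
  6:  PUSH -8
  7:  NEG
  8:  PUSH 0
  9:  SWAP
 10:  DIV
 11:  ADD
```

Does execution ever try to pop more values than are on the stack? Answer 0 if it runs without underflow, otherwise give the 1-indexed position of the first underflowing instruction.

2

PUSH -3 : -3
MUL  — needs 2 operands, stack has 1 → underflow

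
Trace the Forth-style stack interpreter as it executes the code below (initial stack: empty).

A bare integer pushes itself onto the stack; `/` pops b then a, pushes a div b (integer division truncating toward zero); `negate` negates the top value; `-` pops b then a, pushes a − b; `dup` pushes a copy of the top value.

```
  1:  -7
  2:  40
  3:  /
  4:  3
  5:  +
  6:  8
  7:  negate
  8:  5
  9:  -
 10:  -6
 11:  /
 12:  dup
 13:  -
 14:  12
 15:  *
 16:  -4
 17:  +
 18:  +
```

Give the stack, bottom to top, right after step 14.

-7     → [-7]
40     → [-7, 40]
/      → [0]
3      → [0, 3]
+      → [3]
8      → [3, 8]
negate → [3, -8]
5      → [3, -8, 5]
-      → [3, -13]
-6     → [3, -13, -6]
/      → [3, 2]
dup    → [3, 2, 2]
-      → [3, 0]
12     → [3, 0, 12]

[3, 0, 12]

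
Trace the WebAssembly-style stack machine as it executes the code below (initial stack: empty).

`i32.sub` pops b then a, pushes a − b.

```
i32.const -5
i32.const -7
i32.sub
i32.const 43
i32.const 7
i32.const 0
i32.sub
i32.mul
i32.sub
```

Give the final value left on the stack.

-299

i32.const -5 : -5
i32.const -7 : -5 -7
i32.sub      : 2
i32.const 43 : 2 43
i32.const 7  : 2 43 7
i32.const 0  : 2 43 7 0
i32.sub      : 2 43 7
i32.mul      : 2 301
i32.sub      : -299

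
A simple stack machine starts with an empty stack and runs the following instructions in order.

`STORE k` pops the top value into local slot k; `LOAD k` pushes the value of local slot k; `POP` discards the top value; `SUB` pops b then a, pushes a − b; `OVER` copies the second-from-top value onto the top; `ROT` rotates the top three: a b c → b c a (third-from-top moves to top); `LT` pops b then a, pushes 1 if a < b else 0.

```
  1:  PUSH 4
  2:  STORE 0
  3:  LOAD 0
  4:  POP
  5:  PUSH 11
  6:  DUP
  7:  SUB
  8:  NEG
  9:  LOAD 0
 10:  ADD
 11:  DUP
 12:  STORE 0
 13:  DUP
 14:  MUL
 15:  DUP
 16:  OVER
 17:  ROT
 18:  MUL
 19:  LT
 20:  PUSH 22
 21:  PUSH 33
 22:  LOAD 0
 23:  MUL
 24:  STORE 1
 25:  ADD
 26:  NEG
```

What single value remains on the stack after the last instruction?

-23

PUSH 4  -> 4
STORE 0 -> (empty)
LOAD 0  -> 4
POP     -> (empty)
PUSH 11 -> 11
DUP     -> 11 11
SUB     -> 0
NEG     -> 0
LOAD 0  -> 0 4
ADD     -> 4
DUP     -> 4 4
STORE 0 -> 4
DUP     -> 4 4
MUL     -> 16
DUP     -> 16 16
OVER    -> 16 16 16
ROT     -> 16 16 16
MUL     -> 16 256
LT      -> 1
PUSH 22 -> 1 22
PUSH 33 -> 1 22 33
LOAD 0  -> 1 22 33 4
MUL     -> 1 22 132
STORE 1 -> 1 22
ADD     -> 23
NEG     -> -23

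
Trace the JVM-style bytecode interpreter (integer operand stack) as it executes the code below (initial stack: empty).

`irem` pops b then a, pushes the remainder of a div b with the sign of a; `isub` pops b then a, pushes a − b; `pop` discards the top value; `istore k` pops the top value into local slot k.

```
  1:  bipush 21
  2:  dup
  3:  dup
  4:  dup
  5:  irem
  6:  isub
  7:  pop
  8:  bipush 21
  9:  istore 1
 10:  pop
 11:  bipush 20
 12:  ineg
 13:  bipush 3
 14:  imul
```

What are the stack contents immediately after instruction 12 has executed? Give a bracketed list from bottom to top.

[-20]

bipush 21 → 21
dup       → 21 21
dup       → 21 21 21
dup       → 21 21 21 21
irem      → 21 21 0
isub      → 21 21
pop       → 21
bipush 21 → 21 21
istore 1  → 21
pop       → (empty)
bipush 20 → 20
ineg      → -20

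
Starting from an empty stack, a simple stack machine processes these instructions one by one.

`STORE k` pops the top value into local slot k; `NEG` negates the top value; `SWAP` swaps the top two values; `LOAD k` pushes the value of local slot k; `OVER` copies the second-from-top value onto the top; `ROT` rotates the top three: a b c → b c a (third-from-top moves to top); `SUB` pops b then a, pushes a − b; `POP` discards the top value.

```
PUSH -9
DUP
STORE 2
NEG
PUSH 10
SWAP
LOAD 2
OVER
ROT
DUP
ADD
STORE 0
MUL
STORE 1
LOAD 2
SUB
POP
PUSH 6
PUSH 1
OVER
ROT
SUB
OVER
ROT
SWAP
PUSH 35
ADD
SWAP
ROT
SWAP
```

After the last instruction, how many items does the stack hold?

PUSH -9  [-9]
DUP      [-9, -9]
STORE 2  [-9]
NEG      [9]
PUSH 10  [9, 10]
SWAP     [10, 9]
LOAD 2   [10, 9, -9]
OVER     [10, 9, -9, 9]
ROT      [10, -9, 9, 9]
DUP      [10, -9, 9, 9, 9]
ADD      [10, -9, 9, 18]
STORE 0  [10, -9, 9]
MUL      [10, -81]
STORE 1  [10]
LOAD 2   [10, -9]
SUB      [19]
POP      []
PUSH 6   [6]
PUSH 1   [6, 1]
OVER     [6, 1, 6]
ROT      [1, 6, 6]
SUB      [1, 0]
OVER     [1, 0, 1]
ROT      [0, 1, 1]
SWAP     [0, 1, 1]
PUSH 35  [0, 1, 1, 35]
ADD      [0, 1, 36]
SWAP     [0, 36, 1]
ROT      [36, 1, 0]
SWAP     [36, 0, 1]

3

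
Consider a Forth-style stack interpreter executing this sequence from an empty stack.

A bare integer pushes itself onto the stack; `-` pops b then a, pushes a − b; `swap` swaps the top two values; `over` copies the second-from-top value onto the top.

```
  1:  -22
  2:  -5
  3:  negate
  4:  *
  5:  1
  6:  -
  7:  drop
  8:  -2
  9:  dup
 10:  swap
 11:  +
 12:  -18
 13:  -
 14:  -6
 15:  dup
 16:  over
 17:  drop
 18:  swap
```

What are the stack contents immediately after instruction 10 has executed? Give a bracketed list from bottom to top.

-22    → [-22]
-5     → [-22, -5]
negate → [-22, 5]
*      → [-110]
1      → [-110, 1]
-      → [-111]
drop   → []
-2     → [-2]
dup    → [-2, -2]
swap   → [-2, -2]

[-2, -2]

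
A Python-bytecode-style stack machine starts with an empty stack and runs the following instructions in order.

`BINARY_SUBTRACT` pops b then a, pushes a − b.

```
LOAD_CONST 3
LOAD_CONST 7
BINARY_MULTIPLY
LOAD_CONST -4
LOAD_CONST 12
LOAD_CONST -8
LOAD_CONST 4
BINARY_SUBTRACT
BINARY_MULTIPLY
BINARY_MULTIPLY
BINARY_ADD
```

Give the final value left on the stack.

597

LOAD_CONST 3    → [3]
LOAD_CONST 7    → [3, 7]
BINARY_MULTIPLY → [21]
LOAD_CONST -4   → [21, -4]
LOAD_CONST 12   → [21, -4, 12]
LOAD_CONST -8   → [21, -4, 12, -8]
LOAD_CONST 4    → [21, -4, 12, -8, 4]
BINARY_SUBTRACT → [21, -4, 12, -12]
BINARY_MULTIPLY → [21, -4, -144]
BINARY_MULTIPLY → [21, 576]
BINARY_ADD      → [597]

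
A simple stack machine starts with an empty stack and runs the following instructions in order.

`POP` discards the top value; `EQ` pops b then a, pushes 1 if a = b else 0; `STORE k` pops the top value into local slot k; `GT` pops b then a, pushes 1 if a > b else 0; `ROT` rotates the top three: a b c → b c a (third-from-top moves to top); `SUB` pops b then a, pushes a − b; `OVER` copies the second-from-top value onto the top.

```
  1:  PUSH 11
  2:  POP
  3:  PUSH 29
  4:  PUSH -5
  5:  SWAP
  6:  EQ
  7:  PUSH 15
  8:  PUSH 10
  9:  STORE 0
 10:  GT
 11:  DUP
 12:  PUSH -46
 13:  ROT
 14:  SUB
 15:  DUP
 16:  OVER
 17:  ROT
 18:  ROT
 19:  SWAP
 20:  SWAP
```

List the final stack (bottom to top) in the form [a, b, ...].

[0, -46, -46, -46]

PUSH 11   11
POP       (empty)
PUSH 29   29
PUSH -5   29 -5
SWAP      -5 29
EQ        0
PUSH 15   0 15
PUSH 10   0 15 10
STORE 0   0 15
GT        0
DUP       0 0
PUSH -46  0 0 -46
ROT       0 -46 0
SUB       0 -46
DUP       0 -46 -46
OVER      0 -46 -46 -46
ROT       0 -46 -46 -46
ROT       0 -46 -46 -46
SWAP      0 -46 -46 -46
SWAP      0 -46 -46 -46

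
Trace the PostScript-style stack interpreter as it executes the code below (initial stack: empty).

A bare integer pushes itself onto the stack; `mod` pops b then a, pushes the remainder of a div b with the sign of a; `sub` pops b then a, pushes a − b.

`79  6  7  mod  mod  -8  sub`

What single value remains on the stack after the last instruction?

9

79   79
6    79 6
7    79 6 7
mod  79 6
mod  1
-8   1 -8
sub  9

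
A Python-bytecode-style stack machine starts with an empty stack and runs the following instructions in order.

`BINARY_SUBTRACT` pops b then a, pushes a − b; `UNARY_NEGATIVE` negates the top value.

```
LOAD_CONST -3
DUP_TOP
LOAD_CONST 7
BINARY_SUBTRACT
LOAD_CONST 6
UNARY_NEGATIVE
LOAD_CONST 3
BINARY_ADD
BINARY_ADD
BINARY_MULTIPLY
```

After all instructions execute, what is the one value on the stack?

39

LOAD_CONST -3   -> [-3]
DUP_TOP         -> [-3, -3]
LOAD_CONST 7    -> [-3, -3, 7]
BINARY_SUBTRACT -> [-3, -10]
LOAD_CONST 6    -> [-3, -10, 6]
UNARY_NEGATIVE  -> [-3, -10, -6]
LOAD_CONST 3    -> [-3, -10, -6, 3]
BINARY_ADD      -> [-3, -10, -3]
BINARY_ADD      -> [-3, -13]
BINARY_MULTIPLY -> [39]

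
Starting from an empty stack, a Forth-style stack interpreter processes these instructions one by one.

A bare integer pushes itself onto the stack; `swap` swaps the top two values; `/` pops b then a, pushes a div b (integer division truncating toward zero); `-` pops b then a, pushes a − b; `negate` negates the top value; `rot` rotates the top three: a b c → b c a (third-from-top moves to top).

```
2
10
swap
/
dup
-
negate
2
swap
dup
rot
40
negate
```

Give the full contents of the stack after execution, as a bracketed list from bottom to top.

2      -> 2
10     -> 2 10
swap   -> 10 2
/      -> 5
dup    -> 5 5
-      -> 0
negate -> 0
2      -> 0 2
swap   -> 2 0
dup    -> 2 0 0
rot    -> 0 0 2
40     -> 0 0 2 40
negate -> 0 0 2 -40

[0, 0, 2, -40]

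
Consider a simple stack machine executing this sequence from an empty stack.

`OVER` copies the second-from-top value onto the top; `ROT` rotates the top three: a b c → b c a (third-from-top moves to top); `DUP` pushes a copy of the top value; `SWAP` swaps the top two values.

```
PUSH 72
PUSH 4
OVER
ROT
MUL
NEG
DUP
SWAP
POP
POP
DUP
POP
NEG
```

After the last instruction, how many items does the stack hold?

PUSH 72 → [72]
PUSH 4  → [72, 4]
OVER    → [72, 4, 72]
ROT     → [4, 72, 72]
MUL     → [4, 5184]
NEG     → [4, -5184]
DUP     → [4, -5184, -5184]
SWAP    → [4, -5184, -5184]
POP     → [4, -5184]
POP     → [4]
DUP     → [4, 4]
POP     → [4]
NEG     → [-4]

1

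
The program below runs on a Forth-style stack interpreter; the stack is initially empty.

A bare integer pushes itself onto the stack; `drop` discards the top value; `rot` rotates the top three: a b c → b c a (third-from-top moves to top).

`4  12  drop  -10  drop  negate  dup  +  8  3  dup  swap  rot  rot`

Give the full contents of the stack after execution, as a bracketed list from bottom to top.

[-8, 3, 8, 3]

4      : [4]
12     : [4, 12]
drop   : [4]
-10    : [4, -10]
drop   : [4]
negate : [-4]
dup    : [-4, -4]
+      : [-8]
8      : [-8, 8]
3      : [-8, 8, 3]
dup    : [-8, 8, 3, 3]
swap   : [-8, 8, 3, 3]
rot    : [-8, 3, 3, 8]
rot    : [-8, 3, 8, 3]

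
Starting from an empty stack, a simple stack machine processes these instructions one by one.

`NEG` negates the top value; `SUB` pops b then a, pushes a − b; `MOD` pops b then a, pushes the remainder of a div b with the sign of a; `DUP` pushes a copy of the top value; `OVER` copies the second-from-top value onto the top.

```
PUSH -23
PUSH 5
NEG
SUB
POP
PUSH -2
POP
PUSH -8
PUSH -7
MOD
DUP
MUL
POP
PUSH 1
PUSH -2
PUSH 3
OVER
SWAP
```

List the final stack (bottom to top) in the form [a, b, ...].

[1, -2, -2, 3]

PUSH -23 → -23
PUSH 5   → -23 5
NEG      → -23 -5
SUB      → -18
POP      → (empty)
PUSH -2  → -2
POP      → (empty)
PUSH -8  → -8
PUSH -7  → -8 -7
MOD      → -1
DUP      → -1 -1
MUL      → 1
POP      → (empty)
PUSH 1   → 1
PUSH -2  → 1 -2
PUSH 3   → 1 -2 3
OVER     → 1 -2 3 -2
SWAP     → 1 -2 -2 3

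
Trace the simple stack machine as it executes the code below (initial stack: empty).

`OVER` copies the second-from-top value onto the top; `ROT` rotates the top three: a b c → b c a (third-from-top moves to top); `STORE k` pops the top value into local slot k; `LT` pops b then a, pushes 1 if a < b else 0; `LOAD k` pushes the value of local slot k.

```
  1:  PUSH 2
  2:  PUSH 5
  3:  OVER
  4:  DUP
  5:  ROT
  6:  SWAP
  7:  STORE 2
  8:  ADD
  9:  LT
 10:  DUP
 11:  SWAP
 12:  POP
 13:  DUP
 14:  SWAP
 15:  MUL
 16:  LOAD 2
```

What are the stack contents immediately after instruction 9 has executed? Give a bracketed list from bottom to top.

[1]

PUSH 2  : [2]
PUSH 5  : [2, 5]
OVER    : [2, 5, 2]
DUP     : [2, 5, 2, 2]
ROT     : [2, 2, 2, 5]
SWAP    : [2, 2, 5, 2]
STORE 2 : [2, 2, 5]
ADD     : [2, 7]
LT      : [1]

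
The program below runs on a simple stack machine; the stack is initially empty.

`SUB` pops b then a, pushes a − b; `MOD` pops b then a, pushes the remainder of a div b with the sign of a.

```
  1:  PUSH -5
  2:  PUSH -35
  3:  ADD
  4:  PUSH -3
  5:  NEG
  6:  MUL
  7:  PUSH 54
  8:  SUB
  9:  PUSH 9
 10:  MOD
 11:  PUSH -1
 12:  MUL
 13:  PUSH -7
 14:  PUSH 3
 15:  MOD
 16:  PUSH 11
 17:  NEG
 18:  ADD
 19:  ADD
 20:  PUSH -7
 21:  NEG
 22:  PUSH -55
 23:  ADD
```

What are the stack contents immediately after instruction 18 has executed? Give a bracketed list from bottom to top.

PUSH -5  -> -5
PUSH -35 -> -5 -35
ADD      -> -40
PUSH -3  -> -40 -3
NEG      -> -40 3
MUL      -> -120
PUSH 54  -> -120 54
SUB      -> -174
PUSH 9   -> -174 9
MOD      -> -3
PUSH -1  -> -3 -1
MUL      -> 3
PUSH -7  -> 3 -7
PUSH 3   -> 3 -7 3
MOD      -> 3 -1
PUSH 11  -> 3 -1 11
NEG      -> 3 -1 -11
ADD      -> 3 -12

[3, -12]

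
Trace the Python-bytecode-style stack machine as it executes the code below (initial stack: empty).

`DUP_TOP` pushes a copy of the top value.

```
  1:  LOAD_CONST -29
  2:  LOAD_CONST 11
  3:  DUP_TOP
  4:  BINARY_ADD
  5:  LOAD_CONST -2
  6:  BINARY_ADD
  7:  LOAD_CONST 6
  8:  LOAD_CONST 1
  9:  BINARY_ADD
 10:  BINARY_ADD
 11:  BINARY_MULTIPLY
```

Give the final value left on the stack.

LOAD_CONST -29  -> [-29]
LOAD_CONST 11   -> [-29, 11]
DUP_TOP         -> [-29, 11, 11]
BINARY_ADD      -> [-29, 22]
LOAD_CONST -2   -> [-29, 22, -2]
BINARY_ADD      -> [-29, 20]
LOAD_CONST 6    -> [-29, 20, 6]
LOAD_CONST 1    -> [-29, 20, 6, 1]
BINARY_ADD      -> [-29, 20, 7]
BINARY_ADD      -> [-29, 27]
BINARY_MULTIPLY -> [-783]

-783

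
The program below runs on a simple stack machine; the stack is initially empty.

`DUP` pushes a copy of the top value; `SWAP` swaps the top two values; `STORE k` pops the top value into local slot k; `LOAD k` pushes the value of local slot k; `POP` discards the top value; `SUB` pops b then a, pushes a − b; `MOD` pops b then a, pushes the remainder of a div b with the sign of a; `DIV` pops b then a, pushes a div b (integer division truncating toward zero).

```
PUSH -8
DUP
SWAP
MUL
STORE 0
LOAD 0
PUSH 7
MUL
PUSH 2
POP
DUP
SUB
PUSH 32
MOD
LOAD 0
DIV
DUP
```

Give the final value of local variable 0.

64

PUSH -8 -> [-8]
DUP     -> [-8, -8]
SWAP    -> [-8, -8]
MUL     -> [64]
STORE 0 -> []
LOAD 0  -> [64]
PUSH 7  -> [64, 7]
MUL     -> [448]
PUSH 2  -> [448, 2]
POP     -> [448]
DUP     -> [448, 448]
SUB     -> [0]
PUSH 32 -> [0, 32]
MOD     -> [0]
LOAD 0  -> [0, 64]
DIV     -> [0]
DUP     -> [0, 0]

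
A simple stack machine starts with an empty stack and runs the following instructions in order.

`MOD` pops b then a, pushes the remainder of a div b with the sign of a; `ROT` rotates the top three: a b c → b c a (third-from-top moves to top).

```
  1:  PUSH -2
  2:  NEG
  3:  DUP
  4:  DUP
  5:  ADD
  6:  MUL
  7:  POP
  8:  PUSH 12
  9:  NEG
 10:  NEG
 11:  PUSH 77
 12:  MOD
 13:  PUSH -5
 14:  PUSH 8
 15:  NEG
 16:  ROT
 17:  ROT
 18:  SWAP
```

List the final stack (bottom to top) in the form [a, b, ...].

[-8, -5, 12]

PUSH -2 -> -2
NEG     -> 2
DUP     -> 2 2
DUP     -> 2 2 2
ADD     -> 2 4
MUL     -> 8
POP     -> (empty)
PUSH 12 -> 12
NEG     -> -12
NEG     -> 12
PUSH 77 -> 12 77
MOD     -> 12
PUSH -5 -> 12 -5
PUSH 8  -> 12 -5 8
NEG     -> 12 -5 -8
ROT     -> -5 -8 12
ROT     -> -8 12 -5
SWAP    -> -8 -5 12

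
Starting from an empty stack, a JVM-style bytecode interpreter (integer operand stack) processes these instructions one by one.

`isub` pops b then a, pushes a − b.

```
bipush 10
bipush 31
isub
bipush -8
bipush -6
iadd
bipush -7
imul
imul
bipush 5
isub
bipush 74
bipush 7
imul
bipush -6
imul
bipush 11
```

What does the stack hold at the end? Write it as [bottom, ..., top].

[-2063, -3108, 11]

bipush 10 : 10
bipush 31 : 10 31
isub      : -21
bipush -8 : -21 -8
bipush -6 : -21 -8 -6
iadd      : -21 -14
bipush -7 : -21 -14 -7
imul      : -21 98
imul      : -2058
bipush 5  : -2058 5
isub      : -2063
bipush 74 : -2063 74
bipush 7  : -2063 74 7
imul      : -2063 518
bipush -6 : -2063 518 -6
imul      : -2063 -3108
bipush 11 : -2063 -3108 11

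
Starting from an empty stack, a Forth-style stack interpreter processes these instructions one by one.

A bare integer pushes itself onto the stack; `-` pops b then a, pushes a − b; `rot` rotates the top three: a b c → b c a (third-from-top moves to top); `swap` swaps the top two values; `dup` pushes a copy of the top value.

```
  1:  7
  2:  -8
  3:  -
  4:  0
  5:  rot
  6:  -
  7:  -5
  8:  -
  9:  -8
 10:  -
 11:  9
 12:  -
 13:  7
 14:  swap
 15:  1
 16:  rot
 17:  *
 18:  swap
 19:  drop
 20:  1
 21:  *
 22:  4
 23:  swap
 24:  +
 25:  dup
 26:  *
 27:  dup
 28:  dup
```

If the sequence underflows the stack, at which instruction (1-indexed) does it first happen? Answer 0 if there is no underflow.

5

7   7
-8  7 -8
-   15
0   15 0
rot  — needs 3 operands, stack has 2 → underflow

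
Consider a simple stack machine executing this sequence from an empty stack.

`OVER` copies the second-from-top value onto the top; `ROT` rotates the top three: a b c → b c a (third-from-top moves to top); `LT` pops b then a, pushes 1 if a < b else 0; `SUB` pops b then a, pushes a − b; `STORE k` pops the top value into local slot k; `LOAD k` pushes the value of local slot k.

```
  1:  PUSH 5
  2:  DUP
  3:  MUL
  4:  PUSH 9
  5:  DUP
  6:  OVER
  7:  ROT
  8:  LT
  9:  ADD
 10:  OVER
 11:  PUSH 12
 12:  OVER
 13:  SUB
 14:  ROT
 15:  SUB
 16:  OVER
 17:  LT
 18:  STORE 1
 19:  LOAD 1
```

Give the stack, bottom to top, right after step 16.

PUSH 5  -> [5]
DUP     -> [5, 5]
MUL     -> [25]
PUSH 9  -> [25, 9]
DUP     -> [25, 9, 9]
OVER    -> [25, 9, 9, 9]
ROT     -> [25, 9, 9, 9]
LT      -> [25, 9, 0]
ADD     -> [25, 9]
OVER    -> [25, 9, 25]
PUSH 12 -> [25, 9, 25, 12]
OVER    -> [25, 9, 25, 12, 25]
SUB     -> [25, 9, 25, -13]
ROT     -> [25, 25, -13, 9]
SUB     -> [25, 25, -22]
OVER    -> [25, 25, -22, 25]

[25, 25, -22, 25]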